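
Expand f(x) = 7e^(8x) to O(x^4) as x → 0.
7 + 56*x + 224*x**2 + 1792*x**3/3 + O(x**4)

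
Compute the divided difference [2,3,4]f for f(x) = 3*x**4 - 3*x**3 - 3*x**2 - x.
135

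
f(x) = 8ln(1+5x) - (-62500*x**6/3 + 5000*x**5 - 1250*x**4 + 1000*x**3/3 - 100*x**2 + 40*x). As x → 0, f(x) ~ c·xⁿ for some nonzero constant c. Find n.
7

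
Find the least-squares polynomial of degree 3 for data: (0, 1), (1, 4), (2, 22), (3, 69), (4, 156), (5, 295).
137/126 + (-1007/756)x + (487/252)x² + (109/54)x³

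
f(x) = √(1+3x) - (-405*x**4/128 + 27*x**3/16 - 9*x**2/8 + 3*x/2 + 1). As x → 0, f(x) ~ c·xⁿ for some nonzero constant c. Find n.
5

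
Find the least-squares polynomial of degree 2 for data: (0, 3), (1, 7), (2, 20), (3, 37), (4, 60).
13/5 + (12/5)x + (3)x²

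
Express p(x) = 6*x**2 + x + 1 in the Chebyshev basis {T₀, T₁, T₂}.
(4)T₀ + T₁ + (3)T₂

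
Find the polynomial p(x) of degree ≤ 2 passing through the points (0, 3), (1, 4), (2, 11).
3*x**2 - 2*x + 3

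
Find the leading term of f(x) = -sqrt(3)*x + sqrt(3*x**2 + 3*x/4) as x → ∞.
sqrt(3)/8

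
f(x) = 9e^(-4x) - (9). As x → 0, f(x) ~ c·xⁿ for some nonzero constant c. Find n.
1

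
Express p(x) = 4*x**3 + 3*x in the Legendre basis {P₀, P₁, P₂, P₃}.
(27/5)P₁ + (8/5)P₃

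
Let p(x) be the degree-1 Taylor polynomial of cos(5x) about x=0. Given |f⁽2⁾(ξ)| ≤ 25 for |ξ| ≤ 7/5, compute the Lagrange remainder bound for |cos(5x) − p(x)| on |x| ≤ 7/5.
49/2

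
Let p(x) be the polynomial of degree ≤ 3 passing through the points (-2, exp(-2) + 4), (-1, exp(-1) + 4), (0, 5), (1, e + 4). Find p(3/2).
(-5 + 21*e + (29 + 35*e)*exp(2))*exp(-2)/16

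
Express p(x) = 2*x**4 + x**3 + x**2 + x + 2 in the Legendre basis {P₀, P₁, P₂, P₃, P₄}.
(41/15)P₀ + (8/5)P₁ + (38/21)P₂ + (2/5)P₃ + (16/35)P₄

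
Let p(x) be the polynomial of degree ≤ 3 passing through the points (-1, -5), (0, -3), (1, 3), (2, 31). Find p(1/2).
-13/8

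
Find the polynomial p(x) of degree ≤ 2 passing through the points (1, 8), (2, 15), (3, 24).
x**2 + 4*x + 3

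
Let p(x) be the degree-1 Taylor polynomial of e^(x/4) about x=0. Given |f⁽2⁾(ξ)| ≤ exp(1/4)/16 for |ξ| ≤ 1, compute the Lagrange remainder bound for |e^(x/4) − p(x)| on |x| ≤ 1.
exp(1/4)/32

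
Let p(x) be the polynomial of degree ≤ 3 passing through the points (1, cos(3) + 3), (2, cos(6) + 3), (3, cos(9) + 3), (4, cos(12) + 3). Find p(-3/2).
-495*cos(6)/16 + 385*cos(9)/16 + 231*cos(3)/16 - 105*cos(12)/16 + 3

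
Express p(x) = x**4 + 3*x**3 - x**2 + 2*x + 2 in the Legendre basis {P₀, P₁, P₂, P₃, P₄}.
(28/15)P₀ + (19/5)P₁ + (-2/21)P₂ + (6/5)P₃ + (8/35)P₄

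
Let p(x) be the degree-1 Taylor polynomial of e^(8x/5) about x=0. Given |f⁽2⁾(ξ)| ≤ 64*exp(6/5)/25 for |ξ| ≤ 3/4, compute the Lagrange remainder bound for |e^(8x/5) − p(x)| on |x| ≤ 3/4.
18*exp(6/5)/25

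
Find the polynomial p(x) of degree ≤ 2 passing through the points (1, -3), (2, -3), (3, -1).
x**2 - 3*x - 1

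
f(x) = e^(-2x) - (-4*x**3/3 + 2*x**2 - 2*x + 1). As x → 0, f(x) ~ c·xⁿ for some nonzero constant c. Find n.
4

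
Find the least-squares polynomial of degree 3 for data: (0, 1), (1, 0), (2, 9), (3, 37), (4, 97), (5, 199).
59/63 + (-587/378)x + (-247/252)x² + (199/108)x³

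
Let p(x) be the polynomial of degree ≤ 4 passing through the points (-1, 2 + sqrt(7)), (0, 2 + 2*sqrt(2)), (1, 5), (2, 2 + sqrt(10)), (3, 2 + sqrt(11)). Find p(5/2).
-5*sqrt(7)/128 + 23/64 + 7*sqrt(2)/16 + 35*sqrt(11)/128 + 35*sqrt(10)/32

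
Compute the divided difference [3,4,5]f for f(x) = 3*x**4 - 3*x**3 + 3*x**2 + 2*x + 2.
258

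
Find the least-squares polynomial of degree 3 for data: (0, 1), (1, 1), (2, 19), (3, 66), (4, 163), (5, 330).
40/63 + (82/189)x + (-473/252)x² + (323/108)x³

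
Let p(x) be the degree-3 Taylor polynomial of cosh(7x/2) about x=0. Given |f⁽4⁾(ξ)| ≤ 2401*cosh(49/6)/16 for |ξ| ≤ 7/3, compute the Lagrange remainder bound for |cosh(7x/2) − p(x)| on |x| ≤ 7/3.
5764801*cosh(49/6)/31104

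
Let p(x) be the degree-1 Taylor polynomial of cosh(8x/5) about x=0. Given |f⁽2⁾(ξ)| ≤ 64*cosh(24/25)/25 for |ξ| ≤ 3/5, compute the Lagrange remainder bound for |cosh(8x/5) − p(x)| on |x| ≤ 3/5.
288*cosh(24/25)/625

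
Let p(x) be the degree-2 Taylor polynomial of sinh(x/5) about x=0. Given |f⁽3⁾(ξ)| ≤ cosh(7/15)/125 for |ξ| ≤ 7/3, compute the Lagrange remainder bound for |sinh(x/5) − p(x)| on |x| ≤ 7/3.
343*cosh(7/15)/20250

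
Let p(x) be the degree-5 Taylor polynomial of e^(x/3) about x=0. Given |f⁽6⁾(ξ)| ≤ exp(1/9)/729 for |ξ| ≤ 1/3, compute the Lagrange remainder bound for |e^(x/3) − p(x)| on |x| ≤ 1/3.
exp(1/9)/382637520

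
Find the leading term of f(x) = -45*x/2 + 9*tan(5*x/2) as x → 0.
375*x**3/8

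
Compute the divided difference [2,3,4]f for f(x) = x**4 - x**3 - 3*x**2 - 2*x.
43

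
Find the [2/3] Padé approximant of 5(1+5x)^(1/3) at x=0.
(875*x**2/18 + 100*x/3 + 5)/(-125*x**3/162 + 25*x**2/6 + 5*x + 1)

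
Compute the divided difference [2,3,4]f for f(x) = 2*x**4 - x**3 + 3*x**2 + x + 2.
104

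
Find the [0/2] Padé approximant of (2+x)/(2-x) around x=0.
1/(x**2/2 - x + 1)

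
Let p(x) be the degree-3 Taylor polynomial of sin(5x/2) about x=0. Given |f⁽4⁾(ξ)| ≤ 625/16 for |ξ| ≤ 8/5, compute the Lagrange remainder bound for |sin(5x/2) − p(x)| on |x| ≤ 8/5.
32/3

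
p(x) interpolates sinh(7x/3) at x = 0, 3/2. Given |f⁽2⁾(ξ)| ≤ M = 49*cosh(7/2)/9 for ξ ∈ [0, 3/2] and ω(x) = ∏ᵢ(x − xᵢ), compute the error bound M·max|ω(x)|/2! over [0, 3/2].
49*cosh(7/2)/32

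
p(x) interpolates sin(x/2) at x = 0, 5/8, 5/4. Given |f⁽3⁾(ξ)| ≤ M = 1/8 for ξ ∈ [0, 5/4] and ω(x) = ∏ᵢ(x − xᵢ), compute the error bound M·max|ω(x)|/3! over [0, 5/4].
125*sqrt(3)/110592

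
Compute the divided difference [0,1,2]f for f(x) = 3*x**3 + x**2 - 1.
10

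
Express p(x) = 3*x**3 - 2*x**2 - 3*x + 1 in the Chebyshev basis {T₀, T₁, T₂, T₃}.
(-3/4)T₁ - T₂ + (3/4)T₃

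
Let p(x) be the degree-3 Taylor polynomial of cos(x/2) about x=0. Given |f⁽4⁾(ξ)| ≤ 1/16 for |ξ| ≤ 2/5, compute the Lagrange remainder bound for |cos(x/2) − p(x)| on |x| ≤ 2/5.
1/15000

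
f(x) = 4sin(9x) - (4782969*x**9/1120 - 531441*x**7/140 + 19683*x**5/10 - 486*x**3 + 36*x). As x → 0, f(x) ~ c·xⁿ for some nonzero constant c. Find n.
11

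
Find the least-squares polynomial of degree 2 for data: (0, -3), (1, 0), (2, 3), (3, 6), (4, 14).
-18/7 + (8/7)x + (5/7)x²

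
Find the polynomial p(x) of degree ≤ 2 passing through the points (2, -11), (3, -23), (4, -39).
-2*x**2 - 2*x + 1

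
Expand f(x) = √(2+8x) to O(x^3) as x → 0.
sqrt(2) + 2*sqrt(2)*x - 2*sqrt(2)*x**2 + O(x**3)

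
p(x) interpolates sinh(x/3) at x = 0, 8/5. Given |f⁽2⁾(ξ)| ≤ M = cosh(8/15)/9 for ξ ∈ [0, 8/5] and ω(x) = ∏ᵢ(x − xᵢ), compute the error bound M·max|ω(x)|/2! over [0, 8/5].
8*cosh(8/15)/225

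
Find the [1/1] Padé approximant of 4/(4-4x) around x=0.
1/(1 - x)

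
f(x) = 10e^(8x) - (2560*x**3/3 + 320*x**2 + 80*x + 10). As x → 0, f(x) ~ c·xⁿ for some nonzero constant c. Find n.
4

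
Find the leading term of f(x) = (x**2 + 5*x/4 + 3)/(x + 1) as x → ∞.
x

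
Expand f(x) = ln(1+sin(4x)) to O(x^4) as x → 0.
4*x - 8*x**2 + 32*x**3/3 + O(x**4)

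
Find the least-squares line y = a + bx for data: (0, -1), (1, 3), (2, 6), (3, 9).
a = -7/10, b = 33/10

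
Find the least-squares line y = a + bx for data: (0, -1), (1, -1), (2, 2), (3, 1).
a = -11/10, b = 9/10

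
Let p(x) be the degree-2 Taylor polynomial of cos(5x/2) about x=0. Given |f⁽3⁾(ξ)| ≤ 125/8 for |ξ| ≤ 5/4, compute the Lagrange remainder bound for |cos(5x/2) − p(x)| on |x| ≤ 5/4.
15625/3072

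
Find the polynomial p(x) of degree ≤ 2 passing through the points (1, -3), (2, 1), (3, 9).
2*x**2 - 2*x - 3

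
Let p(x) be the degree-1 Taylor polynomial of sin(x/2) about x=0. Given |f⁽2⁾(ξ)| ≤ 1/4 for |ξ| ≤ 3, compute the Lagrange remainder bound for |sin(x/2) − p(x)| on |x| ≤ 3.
9/8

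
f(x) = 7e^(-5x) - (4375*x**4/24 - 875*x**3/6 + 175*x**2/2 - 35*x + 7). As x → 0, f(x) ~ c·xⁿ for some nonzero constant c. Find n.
5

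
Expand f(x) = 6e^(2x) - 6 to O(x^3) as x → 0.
12*x + 12*x**2 + O(x**3)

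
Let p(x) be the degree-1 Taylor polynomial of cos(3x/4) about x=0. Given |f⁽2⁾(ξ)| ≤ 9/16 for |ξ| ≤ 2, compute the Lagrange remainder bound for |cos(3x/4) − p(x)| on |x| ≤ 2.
9/8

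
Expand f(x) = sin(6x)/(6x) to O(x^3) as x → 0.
1 - 6*x**2 + O(x**3)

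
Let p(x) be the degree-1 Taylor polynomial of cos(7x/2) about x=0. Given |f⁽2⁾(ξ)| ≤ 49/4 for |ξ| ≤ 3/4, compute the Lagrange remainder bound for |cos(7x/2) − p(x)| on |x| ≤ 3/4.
441/128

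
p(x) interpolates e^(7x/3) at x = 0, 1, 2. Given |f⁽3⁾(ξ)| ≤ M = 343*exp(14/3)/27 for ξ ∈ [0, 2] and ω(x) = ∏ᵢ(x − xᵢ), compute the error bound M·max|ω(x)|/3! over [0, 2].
343*sqrt(3)*exp(14/3)/729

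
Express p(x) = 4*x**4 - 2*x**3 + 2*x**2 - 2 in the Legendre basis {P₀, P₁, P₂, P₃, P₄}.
(-8/15)P₀ + (-6/5)P₁ + (76/21)P₂ + (-4/5)P₃ + (32/35)P₄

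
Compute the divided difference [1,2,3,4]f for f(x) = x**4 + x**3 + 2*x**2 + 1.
11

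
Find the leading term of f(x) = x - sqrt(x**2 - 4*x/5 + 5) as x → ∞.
2/5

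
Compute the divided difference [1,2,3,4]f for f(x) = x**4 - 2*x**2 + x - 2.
10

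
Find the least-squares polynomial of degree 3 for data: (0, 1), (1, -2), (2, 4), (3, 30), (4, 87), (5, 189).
19/21 + (-179/63)x + (-149/84)x² + (71/36)x³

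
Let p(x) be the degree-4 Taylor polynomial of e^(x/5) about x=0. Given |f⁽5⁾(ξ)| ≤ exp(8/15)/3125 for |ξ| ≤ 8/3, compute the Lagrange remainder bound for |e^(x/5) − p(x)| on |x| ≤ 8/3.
4096*exp(8/15)/11390625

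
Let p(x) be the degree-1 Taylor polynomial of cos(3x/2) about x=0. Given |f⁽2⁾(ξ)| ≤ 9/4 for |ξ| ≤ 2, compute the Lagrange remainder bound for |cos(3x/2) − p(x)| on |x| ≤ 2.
9/2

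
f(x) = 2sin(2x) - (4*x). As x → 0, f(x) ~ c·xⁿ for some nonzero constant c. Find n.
3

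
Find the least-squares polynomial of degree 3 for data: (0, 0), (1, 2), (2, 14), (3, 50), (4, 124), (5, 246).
8/63 + (65/189)x + (-61/63)x² + (58/27)x³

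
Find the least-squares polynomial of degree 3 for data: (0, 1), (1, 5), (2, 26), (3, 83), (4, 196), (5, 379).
145/126 + (347/756)x + (-1/63)x² + (325/108)x³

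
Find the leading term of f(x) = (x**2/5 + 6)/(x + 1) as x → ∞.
x/5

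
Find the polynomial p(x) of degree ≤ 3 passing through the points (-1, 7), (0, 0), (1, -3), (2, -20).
-3*x**3 + 2*x**2 - 2*x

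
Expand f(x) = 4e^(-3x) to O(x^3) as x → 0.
4 - 12*x + 18*x**2 + O(x**3)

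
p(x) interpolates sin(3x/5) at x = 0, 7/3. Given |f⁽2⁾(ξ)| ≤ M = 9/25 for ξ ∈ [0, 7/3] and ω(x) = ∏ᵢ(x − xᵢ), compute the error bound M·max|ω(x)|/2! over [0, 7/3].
49/200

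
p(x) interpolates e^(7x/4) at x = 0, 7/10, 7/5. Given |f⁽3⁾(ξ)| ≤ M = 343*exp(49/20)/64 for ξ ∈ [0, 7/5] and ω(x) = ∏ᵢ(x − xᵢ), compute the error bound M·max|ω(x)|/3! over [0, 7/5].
117649*sqrt(3)*exp(49/20)/1728000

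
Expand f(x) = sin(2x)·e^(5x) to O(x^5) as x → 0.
2*x + 10*x**2 + 71*x**3/3 + 35*x**4 + O(x**5)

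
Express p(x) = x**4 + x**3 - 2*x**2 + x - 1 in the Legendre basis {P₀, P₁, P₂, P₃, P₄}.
(-22/15)P₀ + (8/5)P₁ + (-16/21)P₂ + (2/5)P₃ + (8/35)P₄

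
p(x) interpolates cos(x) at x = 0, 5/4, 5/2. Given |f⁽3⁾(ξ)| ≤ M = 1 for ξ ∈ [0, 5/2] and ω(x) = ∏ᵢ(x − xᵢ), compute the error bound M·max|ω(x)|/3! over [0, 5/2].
125*sqrt(3)/1728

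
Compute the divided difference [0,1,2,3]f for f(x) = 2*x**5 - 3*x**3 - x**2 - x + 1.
47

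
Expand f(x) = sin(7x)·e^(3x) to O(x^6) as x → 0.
7*x + 21*x**2 - 77*x**3/3 - 140*x**4 - 2807*x**5/30 + O(x**6)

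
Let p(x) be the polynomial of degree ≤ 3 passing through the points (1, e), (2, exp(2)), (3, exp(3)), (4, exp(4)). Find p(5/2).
e*(-exp(3) - 1 + 9*e + 9*exp(2))/16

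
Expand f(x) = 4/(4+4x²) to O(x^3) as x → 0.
1 - x**2 + O(x**3)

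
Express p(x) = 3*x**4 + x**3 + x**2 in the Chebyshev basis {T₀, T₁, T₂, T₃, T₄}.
(13/8)T₀ + (3/4)T₁ + (2)T₂ + (1/4)T₃ + (3/8)T₄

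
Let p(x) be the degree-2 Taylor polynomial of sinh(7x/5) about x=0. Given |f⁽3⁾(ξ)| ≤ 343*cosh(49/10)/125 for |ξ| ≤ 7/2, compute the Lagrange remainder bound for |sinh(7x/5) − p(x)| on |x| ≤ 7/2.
117649*cosh(49/10)/6000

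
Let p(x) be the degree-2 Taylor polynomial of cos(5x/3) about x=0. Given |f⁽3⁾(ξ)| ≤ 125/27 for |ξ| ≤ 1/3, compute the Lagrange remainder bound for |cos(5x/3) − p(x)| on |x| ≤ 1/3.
125/4374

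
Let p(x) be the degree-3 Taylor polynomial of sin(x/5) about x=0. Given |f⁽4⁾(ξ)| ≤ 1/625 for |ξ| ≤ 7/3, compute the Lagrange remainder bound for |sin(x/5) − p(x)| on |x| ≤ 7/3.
2401/1215000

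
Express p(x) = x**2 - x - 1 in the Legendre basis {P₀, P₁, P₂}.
(-2/3)P₀ - P₁ + (2/3)P₂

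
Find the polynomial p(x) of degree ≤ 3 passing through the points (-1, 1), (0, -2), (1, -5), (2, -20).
-2*x**3 - x - 2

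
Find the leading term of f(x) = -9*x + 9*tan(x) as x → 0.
3*x**3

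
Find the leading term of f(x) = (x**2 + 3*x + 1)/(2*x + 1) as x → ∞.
x/2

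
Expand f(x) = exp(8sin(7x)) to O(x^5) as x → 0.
1 + 56*x + 1568*x**2 + 28812*x**3 + 384160*x**4 + O(x**5)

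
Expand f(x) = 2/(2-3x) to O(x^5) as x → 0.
1 + 3*x/2 + 9*x**2/4 + 27*x**3/8 + 81*x**4/16 + O(x**5)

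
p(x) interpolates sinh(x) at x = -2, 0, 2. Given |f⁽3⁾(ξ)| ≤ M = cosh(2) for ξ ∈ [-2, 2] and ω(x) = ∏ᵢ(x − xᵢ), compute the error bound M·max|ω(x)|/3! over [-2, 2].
8*sqrt(3)*cosh(2)/27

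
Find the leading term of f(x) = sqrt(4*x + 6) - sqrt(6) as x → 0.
sqrt(6)*x/3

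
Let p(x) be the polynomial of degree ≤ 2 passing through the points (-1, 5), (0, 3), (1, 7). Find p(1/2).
17/4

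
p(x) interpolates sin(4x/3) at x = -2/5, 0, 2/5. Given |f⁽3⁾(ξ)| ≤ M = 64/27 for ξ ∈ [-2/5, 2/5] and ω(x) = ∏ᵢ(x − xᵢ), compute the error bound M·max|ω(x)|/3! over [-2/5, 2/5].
512*sqrt(3)/91125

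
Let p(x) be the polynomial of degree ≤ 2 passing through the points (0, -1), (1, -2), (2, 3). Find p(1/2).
-9/4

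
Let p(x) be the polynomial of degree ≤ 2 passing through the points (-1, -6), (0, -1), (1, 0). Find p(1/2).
0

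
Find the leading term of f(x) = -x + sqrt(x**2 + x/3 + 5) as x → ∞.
1/6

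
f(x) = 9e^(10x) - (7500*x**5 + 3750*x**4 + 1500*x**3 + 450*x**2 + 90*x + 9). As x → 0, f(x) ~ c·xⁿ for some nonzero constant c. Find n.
6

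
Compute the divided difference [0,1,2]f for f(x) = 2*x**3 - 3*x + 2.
6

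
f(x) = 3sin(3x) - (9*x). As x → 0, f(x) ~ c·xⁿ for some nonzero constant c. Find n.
3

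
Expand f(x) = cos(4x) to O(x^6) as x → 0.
1 - 8*x**2 + 32*x**4/3 + O(x**6)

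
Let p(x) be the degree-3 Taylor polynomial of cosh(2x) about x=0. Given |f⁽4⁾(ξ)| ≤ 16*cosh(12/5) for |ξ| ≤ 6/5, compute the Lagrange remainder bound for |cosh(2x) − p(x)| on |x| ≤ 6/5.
864*cosh(12/5)/625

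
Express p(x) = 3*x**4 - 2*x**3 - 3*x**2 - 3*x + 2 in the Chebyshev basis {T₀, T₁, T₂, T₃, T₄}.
(13/8)T₀ + (-9/2)T₁ + (-1/2)T₃ + (3/8)T₄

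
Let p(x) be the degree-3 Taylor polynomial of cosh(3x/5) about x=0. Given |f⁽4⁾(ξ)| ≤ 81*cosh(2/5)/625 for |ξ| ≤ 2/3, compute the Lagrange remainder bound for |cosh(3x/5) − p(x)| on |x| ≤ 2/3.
2*cosh(2/5)/1875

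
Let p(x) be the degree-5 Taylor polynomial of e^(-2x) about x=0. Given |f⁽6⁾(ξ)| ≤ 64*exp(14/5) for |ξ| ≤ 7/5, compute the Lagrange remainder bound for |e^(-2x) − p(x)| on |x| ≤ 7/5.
470596*exp(14/5)/703125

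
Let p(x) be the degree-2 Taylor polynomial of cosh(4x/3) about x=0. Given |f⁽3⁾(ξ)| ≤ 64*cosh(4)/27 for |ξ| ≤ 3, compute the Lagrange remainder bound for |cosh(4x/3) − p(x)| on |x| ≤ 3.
32*cosh(4)/3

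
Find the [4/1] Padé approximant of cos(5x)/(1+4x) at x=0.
(625*x**4/24 - 25*x**2/2 + 1)/(4*x + 1)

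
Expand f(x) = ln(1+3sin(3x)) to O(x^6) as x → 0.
9*x - 81*x**2/2 + 459*x**3/2 - 6075*x**4/4 + 85779*x**5/8 + O(x**6)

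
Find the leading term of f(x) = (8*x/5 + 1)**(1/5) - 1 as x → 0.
8*x/25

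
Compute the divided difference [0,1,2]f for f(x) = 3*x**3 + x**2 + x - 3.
10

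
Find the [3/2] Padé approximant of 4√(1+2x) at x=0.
(x**3 + 9*x**2 + 12*x + 4)/(3*x**2/4 + 2*x + 1)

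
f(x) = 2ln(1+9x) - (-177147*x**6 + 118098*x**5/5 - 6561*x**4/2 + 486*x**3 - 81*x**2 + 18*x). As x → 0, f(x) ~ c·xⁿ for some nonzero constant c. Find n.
7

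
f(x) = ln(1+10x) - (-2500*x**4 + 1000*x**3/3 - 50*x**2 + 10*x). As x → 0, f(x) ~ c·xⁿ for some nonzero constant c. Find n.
5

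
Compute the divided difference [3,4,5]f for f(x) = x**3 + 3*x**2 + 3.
15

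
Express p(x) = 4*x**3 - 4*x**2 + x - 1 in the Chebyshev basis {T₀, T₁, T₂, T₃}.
(-3)T₀ + (4)T₁ + (-2)T₂ + T₃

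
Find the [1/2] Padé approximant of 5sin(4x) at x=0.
20*x/(8*x**2/3 + 1)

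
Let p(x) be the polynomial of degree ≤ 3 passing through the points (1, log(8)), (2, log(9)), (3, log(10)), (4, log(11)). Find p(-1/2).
-189*log(3)/8 - 35*log(11)/16 + 315*log(2)/16 + 135*log(10)/16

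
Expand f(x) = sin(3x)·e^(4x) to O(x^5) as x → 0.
3*x + 12*x**2 + 39*x**3/2 + 14*x**4 + O(x**5)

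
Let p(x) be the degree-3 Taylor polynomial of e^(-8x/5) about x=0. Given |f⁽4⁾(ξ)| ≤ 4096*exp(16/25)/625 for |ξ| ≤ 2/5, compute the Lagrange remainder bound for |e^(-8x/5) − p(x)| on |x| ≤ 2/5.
8192*exp(16/25)/1171875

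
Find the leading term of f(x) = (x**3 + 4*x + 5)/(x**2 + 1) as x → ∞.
x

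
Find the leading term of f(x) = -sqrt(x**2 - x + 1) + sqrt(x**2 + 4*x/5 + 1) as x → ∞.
9/10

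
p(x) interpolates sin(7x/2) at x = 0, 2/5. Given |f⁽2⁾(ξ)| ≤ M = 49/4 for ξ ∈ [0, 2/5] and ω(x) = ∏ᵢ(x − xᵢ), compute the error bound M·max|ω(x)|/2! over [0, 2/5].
49/200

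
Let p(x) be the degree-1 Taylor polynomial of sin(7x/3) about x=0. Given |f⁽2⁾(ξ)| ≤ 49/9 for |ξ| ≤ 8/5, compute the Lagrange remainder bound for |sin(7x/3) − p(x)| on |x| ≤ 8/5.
1568/225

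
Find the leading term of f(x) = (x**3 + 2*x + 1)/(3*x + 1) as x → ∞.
x**2/3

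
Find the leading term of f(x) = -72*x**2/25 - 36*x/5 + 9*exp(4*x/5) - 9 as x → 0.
96*x**3/125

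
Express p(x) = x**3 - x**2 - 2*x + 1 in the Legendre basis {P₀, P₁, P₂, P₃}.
(2/3)P₀ + (-7/5)P₁ + (-2/3)P₂ + (2/5)P₃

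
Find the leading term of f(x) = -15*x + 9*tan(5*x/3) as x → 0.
125*x**3/9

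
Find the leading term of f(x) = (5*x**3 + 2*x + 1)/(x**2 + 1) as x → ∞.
5*x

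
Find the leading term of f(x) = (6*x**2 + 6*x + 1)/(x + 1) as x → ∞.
6*x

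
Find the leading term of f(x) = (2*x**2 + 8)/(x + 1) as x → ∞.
2*x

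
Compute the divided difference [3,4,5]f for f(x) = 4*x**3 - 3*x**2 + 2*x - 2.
45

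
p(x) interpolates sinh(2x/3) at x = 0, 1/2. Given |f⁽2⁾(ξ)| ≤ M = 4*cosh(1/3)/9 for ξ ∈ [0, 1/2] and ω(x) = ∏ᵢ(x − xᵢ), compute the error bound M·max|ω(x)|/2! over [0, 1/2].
cosh(1/3)/72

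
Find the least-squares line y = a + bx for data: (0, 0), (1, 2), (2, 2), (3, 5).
a = 0, b = 3/2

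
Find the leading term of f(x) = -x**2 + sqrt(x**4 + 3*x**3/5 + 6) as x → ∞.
3*x/10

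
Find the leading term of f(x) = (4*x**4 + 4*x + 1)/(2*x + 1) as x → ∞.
2*x**3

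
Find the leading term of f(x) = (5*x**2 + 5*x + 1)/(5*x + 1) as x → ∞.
x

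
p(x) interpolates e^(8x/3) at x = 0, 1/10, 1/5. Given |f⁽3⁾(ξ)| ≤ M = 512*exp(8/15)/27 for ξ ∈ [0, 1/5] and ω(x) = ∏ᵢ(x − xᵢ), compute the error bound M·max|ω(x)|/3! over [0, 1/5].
64*sqrt(3)*exp(8/15)/91125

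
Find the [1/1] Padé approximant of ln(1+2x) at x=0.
2*x/(x + 1)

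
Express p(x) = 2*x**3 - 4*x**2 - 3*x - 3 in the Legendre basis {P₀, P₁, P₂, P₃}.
(-13/3)P₀ + (-9/5)P₁ + (-8/3)P₂ + (4/5)P₃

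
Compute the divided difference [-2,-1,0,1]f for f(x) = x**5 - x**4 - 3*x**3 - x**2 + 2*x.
4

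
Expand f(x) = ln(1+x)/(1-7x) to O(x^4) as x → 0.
x + 13*x**2/2 + 275*x**3/6 + O(x**4)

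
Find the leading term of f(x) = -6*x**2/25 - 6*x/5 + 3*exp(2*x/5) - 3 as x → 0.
4*x**3/125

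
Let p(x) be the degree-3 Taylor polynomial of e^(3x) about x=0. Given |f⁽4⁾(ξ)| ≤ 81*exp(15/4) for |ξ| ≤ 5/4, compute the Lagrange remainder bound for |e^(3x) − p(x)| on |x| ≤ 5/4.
16875*exp(15/4)/2048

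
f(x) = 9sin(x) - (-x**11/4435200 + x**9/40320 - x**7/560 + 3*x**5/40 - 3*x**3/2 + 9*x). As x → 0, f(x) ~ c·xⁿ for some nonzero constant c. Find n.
13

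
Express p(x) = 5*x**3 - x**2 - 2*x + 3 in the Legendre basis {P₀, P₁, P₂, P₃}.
(8/3)P₀ + P₁ + (-2/3)P₂ + (2)P₃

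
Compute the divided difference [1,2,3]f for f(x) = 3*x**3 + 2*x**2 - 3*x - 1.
20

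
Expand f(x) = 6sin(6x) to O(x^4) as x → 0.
36*x - 216*x**3 + O(x**4)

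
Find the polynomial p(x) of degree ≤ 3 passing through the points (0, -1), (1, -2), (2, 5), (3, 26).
x**3 + x**2 - 3*x - 1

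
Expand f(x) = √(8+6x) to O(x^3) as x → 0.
2*sqrt(2) + 3*sqrt(2)*x/4 - 9*sqrt(2)*x**2/64 + O(x**3)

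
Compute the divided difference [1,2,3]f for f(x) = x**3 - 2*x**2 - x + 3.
4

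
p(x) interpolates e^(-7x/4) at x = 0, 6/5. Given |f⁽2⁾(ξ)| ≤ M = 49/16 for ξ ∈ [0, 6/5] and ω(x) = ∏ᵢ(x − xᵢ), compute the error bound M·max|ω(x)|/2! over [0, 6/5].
441/800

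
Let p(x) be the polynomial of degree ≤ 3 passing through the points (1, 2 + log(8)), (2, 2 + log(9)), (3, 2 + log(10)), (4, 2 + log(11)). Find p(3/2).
2 + log(3*11**(1/16)*2**(5/8)*3**(7/8)*5**(11/16)/5)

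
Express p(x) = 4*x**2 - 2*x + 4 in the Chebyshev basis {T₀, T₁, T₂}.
(6)T₀ + (-2)T₁ + (2)T₂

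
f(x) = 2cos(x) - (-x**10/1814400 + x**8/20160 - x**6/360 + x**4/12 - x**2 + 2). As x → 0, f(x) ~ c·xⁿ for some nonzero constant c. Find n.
12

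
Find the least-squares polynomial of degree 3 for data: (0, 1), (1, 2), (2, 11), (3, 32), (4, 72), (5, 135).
41/42 + (-209/252)x + (13/12)x² + (8/9)x³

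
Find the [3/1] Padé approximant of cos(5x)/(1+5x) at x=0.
(125*x**3/24 - 175*x**2/12 + 5*x/12 + 1)/(65*x/12 + 1)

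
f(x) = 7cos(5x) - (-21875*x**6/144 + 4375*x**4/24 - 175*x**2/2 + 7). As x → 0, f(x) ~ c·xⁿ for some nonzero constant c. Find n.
8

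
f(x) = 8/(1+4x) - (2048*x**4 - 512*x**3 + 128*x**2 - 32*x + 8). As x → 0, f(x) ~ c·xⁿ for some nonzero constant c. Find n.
5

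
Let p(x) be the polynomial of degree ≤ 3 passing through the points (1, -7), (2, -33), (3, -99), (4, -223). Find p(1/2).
-27/8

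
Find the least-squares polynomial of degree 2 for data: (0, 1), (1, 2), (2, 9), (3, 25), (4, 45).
32/35 + (-163/70)x + (47/14)x²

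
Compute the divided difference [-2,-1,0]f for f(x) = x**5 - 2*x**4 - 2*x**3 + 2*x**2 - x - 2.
-21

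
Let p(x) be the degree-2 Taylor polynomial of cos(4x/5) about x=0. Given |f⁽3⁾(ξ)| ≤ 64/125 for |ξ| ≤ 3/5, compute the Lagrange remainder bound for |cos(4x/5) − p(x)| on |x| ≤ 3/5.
288/15625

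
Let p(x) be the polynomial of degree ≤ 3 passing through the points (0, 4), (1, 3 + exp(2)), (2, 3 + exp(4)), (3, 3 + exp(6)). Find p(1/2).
-5*exp(4)/16 + 53/16 + 15*exp(2)/16 + exp(6)/16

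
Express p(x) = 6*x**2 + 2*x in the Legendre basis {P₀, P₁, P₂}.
(2)P₀ + (2)P₁ + (4)P₂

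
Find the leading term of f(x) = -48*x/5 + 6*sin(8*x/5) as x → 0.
-512*x**3/125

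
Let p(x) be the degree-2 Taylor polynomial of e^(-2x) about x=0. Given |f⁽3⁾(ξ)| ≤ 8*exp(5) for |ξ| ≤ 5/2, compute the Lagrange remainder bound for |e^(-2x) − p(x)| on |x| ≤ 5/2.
125*exp(5)/6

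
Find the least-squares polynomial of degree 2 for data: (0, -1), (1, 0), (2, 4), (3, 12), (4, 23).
-34/35 + (-6/7)x + (12/7)x²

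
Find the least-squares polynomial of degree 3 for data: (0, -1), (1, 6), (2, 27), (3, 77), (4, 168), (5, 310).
-103/126 + (271/108)x + (215/126)x² + (221/108)x³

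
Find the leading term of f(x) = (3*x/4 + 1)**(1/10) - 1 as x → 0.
3*x/40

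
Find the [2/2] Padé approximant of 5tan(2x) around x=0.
10*x/(1 - 4*x**2/3)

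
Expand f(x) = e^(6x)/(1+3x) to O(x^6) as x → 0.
1 + 3*x + 9*x**2 + 9*x**3 + 27*x**4 - 81*x**5/5 + O(x**6)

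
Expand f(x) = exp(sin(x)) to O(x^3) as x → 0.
1 + x + x**2/2 + O(x**3)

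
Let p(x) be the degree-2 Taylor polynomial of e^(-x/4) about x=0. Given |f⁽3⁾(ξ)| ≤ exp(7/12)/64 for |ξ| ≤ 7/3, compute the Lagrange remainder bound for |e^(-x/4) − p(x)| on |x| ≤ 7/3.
343*exp(7/12)/10368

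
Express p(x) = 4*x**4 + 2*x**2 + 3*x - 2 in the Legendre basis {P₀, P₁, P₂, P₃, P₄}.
(-8/15)P₀ + (3)P₁ + (76/21)P₂ + (32/35)P₄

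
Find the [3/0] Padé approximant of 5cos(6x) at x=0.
5 - 90*x**2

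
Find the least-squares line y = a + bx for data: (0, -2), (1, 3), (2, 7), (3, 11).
a = -17/10, b = 43/10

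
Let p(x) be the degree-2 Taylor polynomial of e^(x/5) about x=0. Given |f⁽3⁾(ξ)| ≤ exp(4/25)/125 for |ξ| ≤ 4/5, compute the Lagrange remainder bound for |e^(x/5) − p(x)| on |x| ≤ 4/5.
32*exp(4/25)/46875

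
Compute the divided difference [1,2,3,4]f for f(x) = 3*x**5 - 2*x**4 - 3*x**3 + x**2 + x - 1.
172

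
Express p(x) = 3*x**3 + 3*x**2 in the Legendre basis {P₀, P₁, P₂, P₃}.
P₀ + (9/5)P₁ + (2)P₂ + (6/5)P₃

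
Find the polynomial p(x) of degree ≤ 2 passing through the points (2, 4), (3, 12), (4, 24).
2*x**2 - 2*x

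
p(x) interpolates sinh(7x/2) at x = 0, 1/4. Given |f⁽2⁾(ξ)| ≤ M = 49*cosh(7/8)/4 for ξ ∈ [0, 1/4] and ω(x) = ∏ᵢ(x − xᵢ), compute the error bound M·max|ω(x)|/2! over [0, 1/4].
49*cosh(7/8)/512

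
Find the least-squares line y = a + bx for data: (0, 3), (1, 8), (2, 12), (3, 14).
a = 37/10, b = 37/10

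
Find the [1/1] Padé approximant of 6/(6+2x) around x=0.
1/(x/3 + 1)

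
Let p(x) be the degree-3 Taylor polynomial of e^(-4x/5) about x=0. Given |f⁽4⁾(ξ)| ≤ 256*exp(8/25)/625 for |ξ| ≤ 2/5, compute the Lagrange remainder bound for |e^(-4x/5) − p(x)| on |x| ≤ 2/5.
512*exp(8/25)/1171875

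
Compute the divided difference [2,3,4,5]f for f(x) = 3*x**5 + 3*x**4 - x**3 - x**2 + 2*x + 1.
416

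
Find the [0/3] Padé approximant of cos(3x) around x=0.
1/(9*x**2/2 + 1)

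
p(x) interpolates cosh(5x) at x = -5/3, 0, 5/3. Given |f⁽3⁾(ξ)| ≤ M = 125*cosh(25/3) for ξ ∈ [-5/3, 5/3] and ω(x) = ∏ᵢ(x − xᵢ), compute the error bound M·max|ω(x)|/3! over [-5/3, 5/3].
15625*sqrt(3)*cosh(25/3)/729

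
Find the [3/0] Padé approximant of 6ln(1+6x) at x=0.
36*x*(12*x**2 - 3*x + 1)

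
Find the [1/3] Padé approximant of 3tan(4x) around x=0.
12*x/(1 - 16*x**2/3)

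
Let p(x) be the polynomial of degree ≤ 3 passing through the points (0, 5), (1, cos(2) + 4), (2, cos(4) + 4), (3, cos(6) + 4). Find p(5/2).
15*cos(4)/16 - 5*cos(2)/16 + 5*cos(6)/16 + 65/16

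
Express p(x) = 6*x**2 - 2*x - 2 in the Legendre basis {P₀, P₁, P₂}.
(-2)P₁ + (4)P₂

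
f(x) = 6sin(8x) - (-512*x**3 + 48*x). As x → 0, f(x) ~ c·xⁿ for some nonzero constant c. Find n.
5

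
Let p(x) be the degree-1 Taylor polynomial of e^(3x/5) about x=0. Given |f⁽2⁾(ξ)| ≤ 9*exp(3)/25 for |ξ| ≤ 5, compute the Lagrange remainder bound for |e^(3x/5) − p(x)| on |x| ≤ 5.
9*exp(3)/2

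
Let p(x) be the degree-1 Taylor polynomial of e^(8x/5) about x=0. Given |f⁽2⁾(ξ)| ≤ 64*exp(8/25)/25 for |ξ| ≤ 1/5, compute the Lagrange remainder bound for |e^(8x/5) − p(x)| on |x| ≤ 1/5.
32*exp(8/25)/625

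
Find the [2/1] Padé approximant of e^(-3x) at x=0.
(3*x**2/2 - 2*x + 1)/(x + 1)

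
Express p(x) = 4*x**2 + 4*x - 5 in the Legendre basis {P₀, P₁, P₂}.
(-11/3)P₀ + (4)P₁ + (8/3)P₂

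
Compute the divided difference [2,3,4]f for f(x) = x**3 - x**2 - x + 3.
8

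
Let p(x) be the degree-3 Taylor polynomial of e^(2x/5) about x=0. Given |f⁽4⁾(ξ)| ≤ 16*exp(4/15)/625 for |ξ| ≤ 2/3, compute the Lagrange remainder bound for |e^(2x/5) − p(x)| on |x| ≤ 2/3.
32*exp(4/15)/151875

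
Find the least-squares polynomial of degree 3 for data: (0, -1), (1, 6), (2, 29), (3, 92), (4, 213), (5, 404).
-4/7 + (19/14)x + (13/14)x² + (3)x³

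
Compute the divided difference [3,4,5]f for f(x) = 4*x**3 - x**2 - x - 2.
47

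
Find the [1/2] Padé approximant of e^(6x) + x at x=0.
(127*x/31 + 1)/(72*x**2/31 - 90*x/31 + 1)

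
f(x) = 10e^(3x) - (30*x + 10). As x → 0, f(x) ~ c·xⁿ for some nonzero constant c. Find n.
2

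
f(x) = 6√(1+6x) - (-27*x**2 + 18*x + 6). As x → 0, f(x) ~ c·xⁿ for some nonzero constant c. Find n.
3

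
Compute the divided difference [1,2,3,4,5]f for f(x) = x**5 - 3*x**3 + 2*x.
15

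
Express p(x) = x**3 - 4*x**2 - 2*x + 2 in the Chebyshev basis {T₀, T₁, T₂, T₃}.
(-5/4)T₁ + (-2)T₂ + (1/4)T₃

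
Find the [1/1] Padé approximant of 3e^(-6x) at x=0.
(3 - 9*x)/(3*x + 1)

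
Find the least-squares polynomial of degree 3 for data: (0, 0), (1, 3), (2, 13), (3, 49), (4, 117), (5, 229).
41/126 + (-83/756)x + (-2/9)x² + (203/108)x³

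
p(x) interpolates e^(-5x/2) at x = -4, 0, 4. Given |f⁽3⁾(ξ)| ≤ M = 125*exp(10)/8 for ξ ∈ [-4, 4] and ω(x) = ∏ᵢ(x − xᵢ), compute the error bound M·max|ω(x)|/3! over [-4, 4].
1000*sqrt(3)*exp(10)/27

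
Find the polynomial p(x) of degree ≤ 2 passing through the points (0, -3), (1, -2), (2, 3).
2*x**2 - x - 3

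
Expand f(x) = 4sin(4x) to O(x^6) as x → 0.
16*x - 128*x**3/3 + 512*x**5/15 + O(x**6)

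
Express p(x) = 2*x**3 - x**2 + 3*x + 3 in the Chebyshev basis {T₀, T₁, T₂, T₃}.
(5/2)T₀ + (9/2)T₁ + (-1/2)T₂ + (1/2)T₃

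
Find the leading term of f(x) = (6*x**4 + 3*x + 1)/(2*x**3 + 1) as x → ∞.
3*x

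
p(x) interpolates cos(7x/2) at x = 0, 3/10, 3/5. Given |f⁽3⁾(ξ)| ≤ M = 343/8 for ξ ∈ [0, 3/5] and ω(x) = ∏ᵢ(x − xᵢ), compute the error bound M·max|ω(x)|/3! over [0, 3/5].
343*sqrt(3)/8000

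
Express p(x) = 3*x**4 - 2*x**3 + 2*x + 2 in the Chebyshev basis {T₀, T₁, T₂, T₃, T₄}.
(25/8)T₀ + (1/2)T₁ + (3/2)T₂ + (-1/2)T₃ + (3/8)T₄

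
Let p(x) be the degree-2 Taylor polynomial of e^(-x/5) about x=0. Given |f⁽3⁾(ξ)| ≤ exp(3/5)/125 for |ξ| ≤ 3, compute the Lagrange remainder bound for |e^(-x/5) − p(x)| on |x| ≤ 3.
9*exp(3/5)/250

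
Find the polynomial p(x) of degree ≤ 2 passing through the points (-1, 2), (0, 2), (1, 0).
-x**2 - x + 2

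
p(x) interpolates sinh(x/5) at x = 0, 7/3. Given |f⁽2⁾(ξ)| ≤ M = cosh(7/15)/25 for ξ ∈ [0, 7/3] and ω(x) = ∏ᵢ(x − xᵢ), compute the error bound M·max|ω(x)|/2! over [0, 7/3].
49*cosh(7/15)/1800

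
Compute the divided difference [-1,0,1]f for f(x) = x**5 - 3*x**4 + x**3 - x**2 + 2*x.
-4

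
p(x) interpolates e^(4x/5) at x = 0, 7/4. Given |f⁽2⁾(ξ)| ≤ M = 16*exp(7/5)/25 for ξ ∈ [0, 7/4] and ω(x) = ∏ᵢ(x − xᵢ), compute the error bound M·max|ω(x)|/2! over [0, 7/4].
49*exp(7/5)/200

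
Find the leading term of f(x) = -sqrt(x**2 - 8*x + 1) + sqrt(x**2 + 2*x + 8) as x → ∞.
5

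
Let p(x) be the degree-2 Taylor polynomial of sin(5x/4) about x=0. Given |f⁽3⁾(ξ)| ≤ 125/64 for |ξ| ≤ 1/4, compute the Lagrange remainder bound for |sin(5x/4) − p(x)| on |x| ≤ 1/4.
125/24576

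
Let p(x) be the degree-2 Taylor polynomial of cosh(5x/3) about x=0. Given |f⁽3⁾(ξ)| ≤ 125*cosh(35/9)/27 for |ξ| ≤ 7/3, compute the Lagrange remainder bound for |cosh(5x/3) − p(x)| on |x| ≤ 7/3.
42875*cosh(35/9)/4374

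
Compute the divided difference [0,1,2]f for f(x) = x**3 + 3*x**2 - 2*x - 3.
6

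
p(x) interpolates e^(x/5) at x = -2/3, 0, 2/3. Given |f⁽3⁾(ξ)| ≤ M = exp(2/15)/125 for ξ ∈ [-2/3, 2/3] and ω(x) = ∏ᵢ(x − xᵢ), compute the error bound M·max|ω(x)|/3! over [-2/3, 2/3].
8*sqrt(3)*exp(2/15)/91125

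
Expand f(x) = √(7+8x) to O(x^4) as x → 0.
sqrt(7) + 4*sqrt(7)*x/7 - 8*sqrt(7)*x**2/49 + 32*sqrt(7)*x**3/343 + O(x**4)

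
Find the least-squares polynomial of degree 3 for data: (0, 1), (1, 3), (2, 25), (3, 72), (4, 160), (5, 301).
29/42 + (-239/252)x + (7/3)x² + (71/36)x³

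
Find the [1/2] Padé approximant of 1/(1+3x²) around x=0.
1/(3*x**2 + 1)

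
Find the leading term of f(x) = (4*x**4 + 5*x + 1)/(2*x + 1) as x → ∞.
2*x**3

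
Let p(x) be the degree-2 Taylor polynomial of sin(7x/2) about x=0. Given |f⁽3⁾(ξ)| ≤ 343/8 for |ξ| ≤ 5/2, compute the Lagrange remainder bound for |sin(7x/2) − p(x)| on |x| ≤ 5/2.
42875/384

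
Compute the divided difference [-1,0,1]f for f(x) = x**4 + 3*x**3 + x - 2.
1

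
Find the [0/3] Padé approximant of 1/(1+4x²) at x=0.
1/(4*x**2 + 1)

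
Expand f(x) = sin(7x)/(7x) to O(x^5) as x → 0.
1 - 49*x**2/6 + 2401*x**4/120 + O(x**5)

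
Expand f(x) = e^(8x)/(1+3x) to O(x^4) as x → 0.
1 + 5*x + 17*x**2 + 103*x**3/3 + O(x**4)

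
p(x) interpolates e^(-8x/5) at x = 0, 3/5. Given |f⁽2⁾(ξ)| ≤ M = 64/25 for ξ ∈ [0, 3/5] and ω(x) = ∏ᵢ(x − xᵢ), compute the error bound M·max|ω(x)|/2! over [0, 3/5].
72/625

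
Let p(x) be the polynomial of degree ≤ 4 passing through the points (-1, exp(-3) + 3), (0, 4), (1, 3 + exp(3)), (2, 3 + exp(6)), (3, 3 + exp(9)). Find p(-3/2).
(315 + (-180*exp(6) - 36 + 378*exp(3) + 35*exp(9))*exp(3))*exp(-3)/128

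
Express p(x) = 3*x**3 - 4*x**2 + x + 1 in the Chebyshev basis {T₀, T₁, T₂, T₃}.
-T₀ + (13/4)T₁ + (-2)T₂ + (3/4)T₃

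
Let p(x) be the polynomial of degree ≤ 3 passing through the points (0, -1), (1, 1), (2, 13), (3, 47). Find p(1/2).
-1/2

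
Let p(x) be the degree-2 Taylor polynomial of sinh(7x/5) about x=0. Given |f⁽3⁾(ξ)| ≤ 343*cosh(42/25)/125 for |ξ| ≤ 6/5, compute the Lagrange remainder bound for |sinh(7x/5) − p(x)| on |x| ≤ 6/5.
12348*cosh(42/25)/15625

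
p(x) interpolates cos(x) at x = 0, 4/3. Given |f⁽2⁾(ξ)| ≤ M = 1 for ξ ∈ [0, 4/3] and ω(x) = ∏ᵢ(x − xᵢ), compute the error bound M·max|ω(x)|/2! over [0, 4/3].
2/9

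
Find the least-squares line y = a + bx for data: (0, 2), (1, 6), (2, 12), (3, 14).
a = 11/5, b = 21/5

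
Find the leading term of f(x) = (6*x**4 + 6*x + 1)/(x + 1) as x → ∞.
6*x**3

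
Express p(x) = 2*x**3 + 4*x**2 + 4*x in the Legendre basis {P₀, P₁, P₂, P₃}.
(4/3)P₀ + (26/5)P₁ + (8/3)P₂ + (4/5)P₃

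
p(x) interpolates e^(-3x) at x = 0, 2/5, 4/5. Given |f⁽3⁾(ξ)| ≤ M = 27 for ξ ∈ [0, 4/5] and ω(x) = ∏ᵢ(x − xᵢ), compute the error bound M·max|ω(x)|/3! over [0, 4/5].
8*sqrt(3)/125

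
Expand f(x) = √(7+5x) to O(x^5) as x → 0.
sqrt(7) + 5*sqrt(7)*x/14 - 25*sqrt(7)*x**2/392 + 125*sqrt(7)*x**3/5488 - 3125*sqrt(7)*x**4/307328 + O(x**5)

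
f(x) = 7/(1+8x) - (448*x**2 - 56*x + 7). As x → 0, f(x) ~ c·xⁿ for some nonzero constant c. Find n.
3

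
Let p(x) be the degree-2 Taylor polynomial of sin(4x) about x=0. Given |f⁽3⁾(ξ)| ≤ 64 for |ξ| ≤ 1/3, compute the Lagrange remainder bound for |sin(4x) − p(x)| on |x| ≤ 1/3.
32/81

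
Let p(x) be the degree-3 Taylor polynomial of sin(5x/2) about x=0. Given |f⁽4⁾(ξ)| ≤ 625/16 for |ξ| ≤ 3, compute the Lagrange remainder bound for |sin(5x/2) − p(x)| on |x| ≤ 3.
16875/128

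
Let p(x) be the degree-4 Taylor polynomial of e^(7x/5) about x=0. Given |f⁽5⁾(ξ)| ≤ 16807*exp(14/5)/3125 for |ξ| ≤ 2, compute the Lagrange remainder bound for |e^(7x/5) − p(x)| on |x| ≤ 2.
67228*exp(14/5)/46875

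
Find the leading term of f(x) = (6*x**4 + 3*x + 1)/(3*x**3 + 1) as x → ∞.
2*x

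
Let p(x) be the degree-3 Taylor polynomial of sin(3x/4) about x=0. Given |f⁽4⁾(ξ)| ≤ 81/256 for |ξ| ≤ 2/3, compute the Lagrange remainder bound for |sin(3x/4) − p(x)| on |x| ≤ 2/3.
1/384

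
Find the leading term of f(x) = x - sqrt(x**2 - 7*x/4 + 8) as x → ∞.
7/8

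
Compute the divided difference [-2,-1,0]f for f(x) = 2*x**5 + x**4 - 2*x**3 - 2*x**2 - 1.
-19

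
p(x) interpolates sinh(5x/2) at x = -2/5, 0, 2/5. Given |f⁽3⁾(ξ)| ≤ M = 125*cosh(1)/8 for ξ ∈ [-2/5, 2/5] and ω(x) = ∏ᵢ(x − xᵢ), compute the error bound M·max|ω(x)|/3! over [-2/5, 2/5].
sqrt(3)*cosh(1)/27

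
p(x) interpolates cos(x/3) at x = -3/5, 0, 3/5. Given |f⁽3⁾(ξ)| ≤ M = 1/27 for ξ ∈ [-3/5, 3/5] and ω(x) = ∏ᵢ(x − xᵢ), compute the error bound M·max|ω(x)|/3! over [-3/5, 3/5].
sqrt(3)/3375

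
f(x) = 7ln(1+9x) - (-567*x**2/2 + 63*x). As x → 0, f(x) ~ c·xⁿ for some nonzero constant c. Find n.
3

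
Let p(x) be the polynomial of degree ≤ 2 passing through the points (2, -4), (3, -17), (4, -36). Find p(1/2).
17/4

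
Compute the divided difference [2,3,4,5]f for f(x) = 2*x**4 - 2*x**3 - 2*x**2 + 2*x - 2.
26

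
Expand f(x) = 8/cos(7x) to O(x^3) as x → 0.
8 + 196*x**2 + O(x**3)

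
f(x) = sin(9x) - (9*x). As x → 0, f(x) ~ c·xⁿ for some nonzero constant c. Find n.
3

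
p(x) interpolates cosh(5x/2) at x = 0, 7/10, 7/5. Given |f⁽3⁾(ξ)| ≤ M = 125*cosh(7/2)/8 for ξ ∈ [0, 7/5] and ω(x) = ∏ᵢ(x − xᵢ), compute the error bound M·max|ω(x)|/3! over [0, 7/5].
343*sqrt(3)*cosh(7/2)/1728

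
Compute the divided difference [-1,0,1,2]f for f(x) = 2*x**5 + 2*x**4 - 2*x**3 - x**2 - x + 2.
12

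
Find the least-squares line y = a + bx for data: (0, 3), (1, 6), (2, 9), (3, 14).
a = 13/5, b = 18/5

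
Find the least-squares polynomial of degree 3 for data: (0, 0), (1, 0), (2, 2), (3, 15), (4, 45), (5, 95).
3/14 + (-23/28)x + (-29/28)x² + x³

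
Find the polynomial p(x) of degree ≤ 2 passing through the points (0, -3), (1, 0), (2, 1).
-x**2 + 4*x - 3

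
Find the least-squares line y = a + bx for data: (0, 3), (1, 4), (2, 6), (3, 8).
a = 27/10, b = 17/10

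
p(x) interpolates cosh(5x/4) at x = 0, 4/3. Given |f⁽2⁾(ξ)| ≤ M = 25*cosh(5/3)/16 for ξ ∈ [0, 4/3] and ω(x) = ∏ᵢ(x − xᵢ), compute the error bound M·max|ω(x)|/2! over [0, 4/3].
25*cosh(5/3)/72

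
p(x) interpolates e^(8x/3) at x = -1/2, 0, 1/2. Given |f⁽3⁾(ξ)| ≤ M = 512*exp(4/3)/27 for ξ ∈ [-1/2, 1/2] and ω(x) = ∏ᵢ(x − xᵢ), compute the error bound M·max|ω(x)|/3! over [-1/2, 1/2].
64*sqrt(3)*exp(4/3)/729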